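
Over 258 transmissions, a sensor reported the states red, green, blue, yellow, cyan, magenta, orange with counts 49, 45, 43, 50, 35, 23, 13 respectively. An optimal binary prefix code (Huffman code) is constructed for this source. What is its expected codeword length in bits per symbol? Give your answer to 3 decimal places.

Probabilities are the counts divided by 258.
Repeatedly combine the two least-probable nodes; the expected code length is the sum of the merged weights.
merge 13/258 + 23/258 → 6/43
merge 35/258 + 6/43 → 71/258
merge 1/6 + 15/86 → 44/129
merge 49/258 + 25/129 → 33/86
merge 71/258 + 44/129 → 53/86
merge 33/86 + 53/86 → 1
L = 6/43 + 71/258 + 44/129 + 33/86 + 53/86 + 1 = 237/86 ≈ 2.756 bits/symbol.

2.756 bits/symbol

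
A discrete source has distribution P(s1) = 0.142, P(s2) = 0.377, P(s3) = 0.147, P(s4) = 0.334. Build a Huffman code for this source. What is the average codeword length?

1.912 bits/symbol

Repeatedly combine the two least-probable nodes; the expected code length is the sum of the merged weights.
merge 71/500 + 147/1000 → 289/1000
merge 289/1000 + 167/500 → 623/1000
merge 377/1000 + 623/1000 → 1
L = 289/1000 + 623/1000 + 1 = 239/125 = 1.912 bits/symbol.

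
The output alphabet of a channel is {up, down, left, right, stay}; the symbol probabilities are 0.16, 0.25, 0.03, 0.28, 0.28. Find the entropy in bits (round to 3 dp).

2.103 bits

H = −Σ pᵢ log₂ pᵢ.
−0.16·log₂(0.16) = 0.4230
−0.25·log₂(0.25) = 0.5000
−0.03·log₂(0.03) = 0.1518
−0.28·log₂(0.28) = 0.5142
−0.28·log₂(0.28) = 0.5142
Sum ≈ 2.1032 → 2.103 bits.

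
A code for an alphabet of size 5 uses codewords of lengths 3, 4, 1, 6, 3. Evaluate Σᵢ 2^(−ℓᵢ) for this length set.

0.828125

With common denominator 2^6 = 64: Σ 2^(−ℓᵢ) = 8/64 + 4/64 + 32/64 + 1/64 + 8/64 = 53/64 = 0.828125.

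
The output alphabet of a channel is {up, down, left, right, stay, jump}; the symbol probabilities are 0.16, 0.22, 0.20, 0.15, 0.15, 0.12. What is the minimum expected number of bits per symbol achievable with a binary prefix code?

2.58 bits/symbol

Repeatedly combine the two least-probable nodes; the expected code length is the sum of the merged weights.
merge 3/25 + 3/20 → 27/100
merge 3/20 + 4/25 → 31/100
merge 1/5 + 11/50 → 21/50
merge 27/100 + 31/100 → 29/50
merge 21/50 + 29/50 → 1
L = 27/100 + 31/100 + 21/50 + 29/50 + 1 = 129/50 = 2.58 bits/symbol.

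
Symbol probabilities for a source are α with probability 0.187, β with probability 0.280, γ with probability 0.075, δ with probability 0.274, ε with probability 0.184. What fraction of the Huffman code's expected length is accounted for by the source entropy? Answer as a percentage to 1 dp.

97.7%

Entropy H = −Σ p log₂ p ≈ 2.2080 bits.
Huffman merges: 3/40+23/125→259/1000; 187/1000+259/1000→223/500; 137/500+7/25→277/500; 223/500+277/500→1. L = 2259/1000 ≈ 2.2590.
Efficiency = H/L = 2.2080/2.2590 = 97.7%.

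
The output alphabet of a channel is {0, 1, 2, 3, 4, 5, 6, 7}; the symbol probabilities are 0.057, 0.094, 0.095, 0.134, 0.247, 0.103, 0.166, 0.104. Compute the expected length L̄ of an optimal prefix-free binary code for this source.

2.904 bits/symbol

Repeatedly combine the two least-probable nodes; the expected code length is the sum of the merged weights.
merge 57/1000 + 47/500 → 151/1000
merge 19/200 + 103/1000 → 99/500
merge 13/125 + 67/500 → 119/500
merge 151/1000 + 83/500 → 317/1000
merge 99/500 + 119/500 → 109/250
merge 247/1000 + 317/1000 → 141/250
merge 109/250 + 141/250 → 1
L = 151/1000 + 99/500 + 119/500 + 317/1000 + 109/250 + 141/250 + 1 = 363/125 = 2.904 bits/symbol.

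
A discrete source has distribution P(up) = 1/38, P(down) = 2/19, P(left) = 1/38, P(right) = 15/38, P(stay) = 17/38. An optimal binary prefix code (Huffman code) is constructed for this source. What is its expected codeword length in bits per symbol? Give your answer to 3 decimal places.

Repeatedly combine the two least-probable nodes; the expected code length is the sum of the merged weights.
merge 1/38 + 1/38 → 1/19
merge 1/19 + 2/19 → 3/19
merge 3/19 + 15/38 → 21/38
merge 17/38 + 21/38 → 1
L = 1/19 + 3/19 + 21/38 + 1 = 67/38 ≈ 1.763 bits/symbol.

1.763 bits/symbol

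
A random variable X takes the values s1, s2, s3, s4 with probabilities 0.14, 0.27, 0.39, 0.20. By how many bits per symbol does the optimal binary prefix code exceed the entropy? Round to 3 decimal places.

0.049 bits

Entropy H = −Σ p log₂ p ≈ 1.9013 bits.
Huffman merges: 7/50+1/5→17/50; 27/100+17/50→61/100; 39/100+61/100→1. L = 39/20 ≈ 1.9500.
L − H = 1.9500 − 1.9013 = 0.049 bits.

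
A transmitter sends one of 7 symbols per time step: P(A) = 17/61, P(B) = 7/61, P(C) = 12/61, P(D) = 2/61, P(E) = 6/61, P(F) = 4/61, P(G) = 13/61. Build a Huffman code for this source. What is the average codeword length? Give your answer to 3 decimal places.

Repeatedly combine the two least-probable nodes; the expected code length is the sum of the merged weights.
merge 2/61 + 4/61 → 6/61
merge 6/61 + 6/61 → 12/61
merge 7/61 + 12/61 → 19/61
merge 12/61 + 13/61 → 25/61
merge 17/61 + 19/61 → 36/61
merge 25/61 + 36/61 → 1
L = 6/61 + 12/61 + 19/61 + 25/61 + 36/61 + 1 = 159/61 ≈ 2.607 bits/symbol.

2.607 bits/symbol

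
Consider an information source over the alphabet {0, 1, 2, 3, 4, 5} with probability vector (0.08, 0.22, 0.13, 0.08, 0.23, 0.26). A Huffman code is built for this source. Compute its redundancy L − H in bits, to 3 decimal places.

0.011 bits

Entropy H = −Σ p log₂ p ≈ 2.4392 bits.
Huffman merges: 2/25+2/25→4/25; 13/100+4/25→29/100; 11/50+23/100→9/20; 13/50+29/100→11/20; 9/20+11/20→1. L = 49/20 ≈ 2.4500.
L − H = 2.4500 − 2.4392 = 0.011 bits.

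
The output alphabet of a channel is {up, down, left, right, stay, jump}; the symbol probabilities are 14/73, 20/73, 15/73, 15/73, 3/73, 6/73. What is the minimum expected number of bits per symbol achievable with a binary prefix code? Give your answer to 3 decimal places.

2.438 bits/symbol

Repeatedly combine the two least-probable nodes; the expected code length is the sum of the merged weights.
merge 3/73 + 6/73 → 9/73
merge 9/73 + 14/73 → 23/73
merge 15/73 + 15/73 → 30/73
merge 20/73 + 23/73 → 43/73
merge 30/73 + 43/73 → 1
L = 9/73 + 23/73 + 30/73 + 43/73 + 1 = 178/73 ≈ 2.438 bits/symbol.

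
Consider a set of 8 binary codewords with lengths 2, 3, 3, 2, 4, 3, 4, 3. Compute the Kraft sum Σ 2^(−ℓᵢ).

With common denominator 2^4 = 16: Σ 2^(−ℓᵢ) = 4/16 + 2/16 + 2/16 + 4/16 + 1/16 + 2/16 + 1/16 + 2/16 = 18/16 = 1.125.

1.125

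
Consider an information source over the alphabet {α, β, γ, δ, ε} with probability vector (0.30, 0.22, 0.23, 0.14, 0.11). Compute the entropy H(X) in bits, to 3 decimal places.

2.237 bits

H = −Σ pᵢ log₂ pᵢ.
−0.30·log₂(0.30) = 0.5211
−0.22·log₂(0.22) = 0.4806
−0.23·log₂(0.23) = 0.4877
−0.14·log₂(0.14) = 0.3971
−0.11·log₂(0.11) = 0.3503
Sum ≈ 2.2367 → 2.237 bits.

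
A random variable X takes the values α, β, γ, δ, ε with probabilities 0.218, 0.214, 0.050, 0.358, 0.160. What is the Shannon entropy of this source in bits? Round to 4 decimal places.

2.1247 bits

H = −Σ pᵢ log₂ pᵢ.
−0.218·log₂(0.218) = 0.4791
−0.214·log₂(0.214) = 0.4760
−0.050·log₂(0.050) = 0.2161
−0.358·log₂(0.358) = 0.5305
−0.160·log₂(0.160) = 0.4230
Sum ≈ 2.1247 → 2.1247 bits.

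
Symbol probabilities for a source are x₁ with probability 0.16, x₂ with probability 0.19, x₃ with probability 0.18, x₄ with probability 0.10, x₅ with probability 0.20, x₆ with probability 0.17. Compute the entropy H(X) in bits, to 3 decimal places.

2.555 bits

H = −Σ pᵢ log₂ pᵢ.
−0.16·log₂(0.16) = 0.4230
−0.19·log₂(0.19) = 0.4552
−0.18·log₂(0.18) = 0.4453
−0.10·log₂(0.10) = 0.3322
−0.20·log₂(0.20) = 0.4644
−0.17·log₂(0.17) = 0.4346
Sum ≈ 2.5547 → 2.555 bits.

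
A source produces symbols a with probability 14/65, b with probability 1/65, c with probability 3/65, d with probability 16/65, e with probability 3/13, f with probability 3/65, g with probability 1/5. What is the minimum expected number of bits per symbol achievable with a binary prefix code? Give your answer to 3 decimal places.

Repeatedly combine the two least-probable nodes; the expected code length is the sum of the merged weights.
merge 1/65 + 3/65 → 4/65
merge 3/65 + 4/65 → 7/65
merge 7/65 + 1/5 → 4/13
merge 14/65 + 3/13 → 29/65
merge 16/65 + 4/13 → 36/65
merge 29/65 + 36/65 → 1
L = 4/65 + 7/65 + 4/13 + 29/65 + 36/65 + 1 = 161/65 ≈ 2.477 bits/symbol.

2.477 bits/symbol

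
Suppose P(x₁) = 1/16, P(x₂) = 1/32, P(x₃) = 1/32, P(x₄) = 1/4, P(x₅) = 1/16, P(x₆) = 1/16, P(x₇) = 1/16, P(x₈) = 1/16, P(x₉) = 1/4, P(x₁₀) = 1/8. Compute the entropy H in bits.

Each probability is a power of 1/2, so log₂(1/p) is an integer.
H = Σ p·log₂(1/p) = 1/16·4 + 1/32·5 + 1/32·5 + 1/4·2 + 1/16·4 + 1/16·4 + 1/16·4 + 1/16·4 + 1/4·2 + 1/8·3 = 2.9375 bits.

2.9375 bits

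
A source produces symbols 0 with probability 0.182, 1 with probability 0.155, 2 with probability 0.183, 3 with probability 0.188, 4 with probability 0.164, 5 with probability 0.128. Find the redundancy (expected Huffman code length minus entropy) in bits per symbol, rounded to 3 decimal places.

0.056 bits

Entropy H = −Σ p log₂ p ≈ 2.5733 bits.
Huffman merges: 16/125+31/200→283/1000; 41/250+91/500→173/500; 183/1000+47/250→371/1000; 283/1000+173/500→629/1000; 371/1000+629/1000→1. L = 2629/1000 ≈ 2.6290.
L − H = 2.6290 − 2.5733 = 0.056 bits.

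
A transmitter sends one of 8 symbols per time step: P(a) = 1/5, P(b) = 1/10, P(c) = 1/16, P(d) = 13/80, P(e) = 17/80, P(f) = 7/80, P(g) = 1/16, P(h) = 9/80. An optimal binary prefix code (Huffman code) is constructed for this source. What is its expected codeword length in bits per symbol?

2.9 bits/symbol

Repeatedly combine the two least-probable nodes; the expected code length is the sum of the merged weights.
merge 1/16 + 1/16 → 1/8
merge 7/80 + 1/10 → 3/16
merge 9/80 + 1/8 → 19/80
merge 13/80 + 3/16 → 7/20
merge 1/5 + 17/80 → 33/80
merge 19/80 + 7/20 → 47/80
merge 33/80 + 47/80 → 1
L = 1/8 + 3/16 + 19/80 + 7/20 + 33/80 + 47/80 + 1 = 29/10 = 2.9 bits/symbol.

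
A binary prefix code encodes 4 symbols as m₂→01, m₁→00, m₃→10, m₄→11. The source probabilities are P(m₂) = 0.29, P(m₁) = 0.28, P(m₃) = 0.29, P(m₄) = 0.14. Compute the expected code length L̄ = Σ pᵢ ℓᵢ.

2 bits/symbol

L̄ = Σ pᵢ·ℓᵢ = 0.29·2 + 0.28·2 + 0.29·2 + 0.14·2 = 2 bits/symbol.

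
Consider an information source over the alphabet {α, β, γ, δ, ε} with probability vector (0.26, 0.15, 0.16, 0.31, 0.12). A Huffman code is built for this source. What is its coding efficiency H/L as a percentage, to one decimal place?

Entropy H = −Σ p log₂ p ≈ 2.2297 bits.
Huffman merges: 3/25+3/20→27/100; 4/25+13/50→21/50; 27/100+31/100→29/50; 21/50+29/50→1. L = 227/100 ≈ 2.2700.
Efficiency = H/L = 2.2297/2.2700 = 98.2%.

98.2%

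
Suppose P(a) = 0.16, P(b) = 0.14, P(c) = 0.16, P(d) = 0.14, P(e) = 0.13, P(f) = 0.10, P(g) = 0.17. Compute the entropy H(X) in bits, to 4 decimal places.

H = −Σ pᵢ log₂ pᵢ.
−0.16·log₂(0.16) = 0.4230
−0.14·log₂(0.14) = 0.3971
−0.16·log₂(0.16) = 0.4230
−0.14·log₂(0.14) = 0.3971
−0.13·log₂(0.13) = 0.3826
−0.10·log₂(0.10) = 0.3322
−0.17·log₂(0.17) = 0.4346
Sum ≈ 2.7897 → 2.7897 bits.

2.7897 bits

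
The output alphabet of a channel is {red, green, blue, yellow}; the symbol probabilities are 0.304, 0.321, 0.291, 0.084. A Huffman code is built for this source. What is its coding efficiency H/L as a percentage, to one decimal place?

Entropy H = −Σ p log₂ p ≈ 1.8669 bits.
Huffman merges: 21/250+291/1000→3/8; 38/125+321/1000→5/8; 3/8+5/8→1. L = 2 ≈ 2.0000.
Efficiency = H/L = 1.8669/2.0000 = 93.3%.

93.3%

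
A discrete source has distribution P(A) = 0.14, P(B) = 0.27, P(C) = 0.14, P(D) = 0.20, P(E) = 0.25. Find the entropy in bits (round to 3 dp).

2.269 bits

H = −Σ pᵢ log₂ pᵢ.
−0.14·log₂(0.14) = 0.3971
−0.27·log₂(0.27) = 0.5100
−0.14·log₂(0.14) = 0.3971
−0.20·log₂(0.20) = 0.4644
−0.25·log₂(0.25) = 0.5000
Sum ≈ 2.2686 → 2.269 bits.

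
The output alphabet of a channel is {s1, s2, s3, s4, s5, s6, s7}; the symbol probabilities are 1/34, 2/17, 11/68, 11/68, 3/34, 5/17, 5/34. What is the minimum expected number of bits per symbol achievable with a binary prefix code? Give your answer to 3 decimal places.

Repeatedly combine the two least-probable nodes; the expected code length is the sum of the merged weights.
merge 1/34 + 3/34 → 2/17
merge 2/17 + 2/17 → 4/17
merge 5/34 + 11/68 → 21/68
merge 11/68 + 4/17 → 27/68
merge 5/17 + 21/68 → 41/68
merge 27/68 + 41/68 → 1
L = 2/17 + 4/17 + 21/68 + 27/68 + 41/68 + 1 = 181/68 ≈ 2.662 bits/symbol.

2.662 bits/symbol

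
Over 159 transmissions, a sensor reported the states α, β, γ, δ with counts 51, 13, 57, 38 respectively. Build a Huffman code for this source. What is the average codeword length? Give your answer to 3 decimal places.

Probabilities are the counts divided by 159.
Repeatedly combine the two least-probable nodes; the expected code length is the sum of the merged weights.
merge 13/159 + 38/159 → 17/53
merge 17/53 + 17/53 → 34/53
merge 19/53 + 34/53 → 1
L = 17/53 + 34/53 + 1 = 104/53 ≈ 1.962 bits/symbol.

1.962 bits/symbol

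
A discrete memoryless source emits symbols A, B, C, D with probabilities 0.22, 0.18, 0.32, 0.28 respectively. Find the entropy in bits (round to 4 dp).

1.9661 bits

H = −Σ pᵢ log₂ pᵢ.
−0.22·log₂(0.22) = 0.4806
−0.18·log₂(0.18) = 0.4453
−0.32·log₂(0.32) = 0.5260
−0.28·log₂(0.28) = 0.5142
Sum ≈ 1.9661 → 1.9661 bits.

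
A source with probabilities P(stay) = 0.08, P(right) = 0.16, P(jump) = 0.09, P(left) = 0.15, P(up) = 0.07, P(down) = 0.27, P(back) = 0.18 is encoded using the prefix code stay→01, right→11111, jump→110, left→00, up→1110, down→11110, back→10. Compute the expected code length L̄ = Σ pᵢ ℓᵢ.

3.52 bits/symbol

L̄ = Σ pᵢ·ℓᵢ = 0.08·2 + 0.16·5 + 0.09·3 + 0.15·2 + 0.07·4 + 0.27·5 + 0.18·2 = 3.52 bits/symbol.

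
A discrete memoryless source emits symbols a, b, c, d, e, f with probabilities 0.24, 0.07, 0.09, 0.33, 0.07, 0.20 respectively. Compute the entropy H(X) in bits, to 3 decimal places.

2.336 bits

H = −Σ pᵢ log₂ pᵢ.
−0.24·log₂(0.24) = 0.4941
−0.07·log₂(0.07) = 0.2686
−0.09·log₂(0.09) = 0.3127
−0.33·log₂(0.33) = 0.5278
−0.07·log₂(0.07) = 0.2686
−0.20·log₂(0.20) = 0.4644
Sum ≈ 2.3361 → 2.336 bits.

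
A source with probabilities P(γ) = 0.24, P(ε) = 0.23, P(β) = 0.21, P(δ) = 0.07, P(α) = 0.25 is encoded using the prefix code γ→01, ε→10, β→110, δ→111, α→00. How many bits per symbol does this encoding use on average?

L̄ = Σ pᵢ·ℓᵢ = 0.24·2 + 0.23·2 + 0.21·3 + 0.07·3 + 0.25·2 = 2.28 bits/symbol.

2.28 bits/symbol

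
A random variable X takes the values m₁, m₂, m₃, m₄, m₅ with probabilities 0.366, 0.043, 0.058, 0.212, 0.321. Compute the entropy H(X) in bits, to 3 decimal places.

H = −Σ pᵢ log₂ pᵢ.
−0.366·log₂(0.366) = 0.5307
−0.043·log₂(0.043) = 0.1952
−0.058·log₂(0.058) = 0.2383
−0.212·log₂(0.212) = 0.4744
−0.321·log₂(0.321) = 0.5262
Sum ≈ 1.9648 → 1.965 bits.

1.965 bits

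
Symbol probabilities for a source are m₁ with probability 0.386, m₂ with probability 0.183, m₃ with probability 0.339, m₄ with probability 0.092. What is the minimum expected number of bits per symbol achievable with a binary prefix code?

Repeatedly combine the two least-probable nodes; the expected code length is the sum of the merged weights.
merge 23/250 + 183/1000 → 11/40
merge 11/40 + 339/1000 → 307/500
merge 193/500 + 307/500 → 1
L = 11/40 + 307/500 + 1 = 1889/1000 = 1.889 bits/symbol.

1.889 bits/symbol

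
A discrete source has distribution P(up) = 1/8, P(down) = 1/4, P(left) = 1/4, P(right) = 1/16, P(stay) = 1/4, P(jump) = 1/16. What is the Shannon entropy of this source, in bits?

2.375 bits

Each probability is a power of 1/2, so log₂(1/p) is an integer.
H = Σ p·log₂(1/p) = 1/8·3 + 1/4·2 + 1/4·2 + 1/16·4 + 1/4·2 + 1/16·4 = 2.375 bits.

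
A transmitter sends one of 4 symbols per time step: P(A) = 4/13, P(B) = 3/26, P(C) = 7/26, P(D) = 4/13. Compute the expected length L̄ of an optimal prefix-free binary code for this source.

2 bits/symbol

Repeatedly combine the two least-probable nodes; the expected code length is the sum of the merged weights.
merge 3/26 + 7/26 → 5/13
merge 4/13 + 4/13 → 8/13
merge 5/13 + 8/13 → 1
L = 5/13 + 8/13 + 1 = 2 bits/symbol.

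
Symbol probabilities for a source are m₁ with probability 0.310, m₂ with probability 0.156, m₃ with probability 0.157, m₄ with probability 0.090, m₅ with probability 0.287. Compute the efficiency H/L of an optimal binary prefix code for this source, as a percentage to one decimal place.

97.5%

Entropy H = −Σ p log₂ p ≈ 2.1908 bits.
Huffman merges: 9/100+39/250→123/500; 157/1000+123/500→403/1000; 287/1000+31/100→597/1000; 403/1000+597/1000→1. L = 1123/500 ≈ 2.2460.
Efficiency = H/L = 2.1908/2.2460 = 97.5%.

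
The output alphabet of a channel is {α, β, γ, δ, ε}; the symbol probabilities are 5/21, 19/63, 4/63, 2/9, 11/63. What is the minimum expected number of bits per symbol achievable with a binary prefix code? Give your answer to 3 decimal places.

2.238 bits/symbol

Repeatedly combine the two least-probable nodes; the expected code length is the sum of the merged weights.
merge 4/63 + 11/63 → 5/21
merge 2/9 + 5/21 → 29/63
merge 5/21 + 19/63 → 34/63
merge 29/63 + 34/63 → 1
L = 5/21 + 29/63 + 34/63 + 1 = 47/21 ≈ 2.238 bits/symbol.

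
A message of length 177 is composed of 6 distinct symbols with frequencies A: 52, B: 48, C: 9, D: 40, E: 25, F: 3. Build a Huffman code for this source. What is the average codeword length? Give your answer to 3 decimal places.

2.277 bits/symbol

Probabilities are the counts divided by 177.
Repeatedly combine the two least-probable nodes; the expected code length is the sum of the merged weights.
merge 1/59 + 3/59 → 4/59
merge 4/59 + 25/177 → 37/177
merge 37/177 + 40/177 → 77/177
merge 16/59 + 52/177 → 100/177
merge 77/177 + 100/177 → 1
L = 4/59 + 37/177 + 77/177 + 100/177 + 1 = 403/177 ≈ 2.277 bits/symbol.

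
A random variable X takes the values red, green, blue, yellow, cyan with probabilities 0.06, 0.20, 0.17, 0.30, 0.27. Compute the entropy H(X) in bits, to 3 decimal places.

H = −Σ pᵢ log₂ pᵢ.
−0.06·log₂(0.06) = 0.2435
−0.20·log₂(0.20) = 0.4644
−0.17·log₂(0.17) = 0.4346
−0.30·log₂(0.30) = 0.5211
−0.27·log₂(0.27) = 0.5100
Sum ≈ 2.1736 → 2.174 bits.

2.174 bits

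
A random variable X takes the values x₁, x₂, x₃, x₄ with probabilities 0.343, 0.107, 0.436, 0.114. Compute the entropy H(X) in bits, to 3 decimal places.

1.754 bits

H = −Σ pᵢ log₂ pᵢ.
−0.343·log₂(0.343) = 0.5295
−0.107·log₂(0.107) = 0.3450
−0.436·log₂(0.436) = 0.5222
−0.114·log₂(0.114) = 0.3571
Sum ≈ 1.7538 → 1.754 bits.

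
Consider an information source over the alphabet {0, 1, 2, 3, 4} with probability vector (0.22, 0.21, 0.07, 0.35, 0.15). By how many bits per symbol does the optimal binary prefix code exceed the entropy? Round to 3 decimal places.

0.057 bits

Entropy H = −Σ p log₂ p ≈ 2.1626 bits.
Huffman merges: 7/100+3/20→11/50; 21/100+11/50→43/100; 11/50+7/20→57/100; 43/100+57/100→1. L = 111/50 ≈ 2.2200.
L − H = 2.2200 − 2.1626 = 0.057 bits.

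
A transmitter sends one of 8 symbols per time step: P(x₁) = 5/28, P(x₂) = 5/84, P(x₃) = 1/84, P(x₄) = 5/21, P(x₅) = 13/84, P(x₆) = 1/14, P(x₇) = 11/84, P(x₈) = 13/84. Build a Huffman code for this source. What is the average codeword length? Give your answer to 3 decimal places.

Repeatedly combine the two least-probable nodes; the expected code length is the sum of the merged weights.
merge 1/84 + 5/84 → 1/14
merge 1/14 + 1/14 → 1/7
merge 11/84 + 1/7 → 23/84
merge 13/84 + 13/84 → 13/42
merge 5/28 + 5/21 → 5/12
merge 23/84 + 13/42 → 7/12
merge 5/12 + 7/12 → 1
L = 1/14 + 1/7 + 23/84 + 13/42 + 5/12 + 7/12 + 1 = 235/84 ≈ 2.798 bits/symbol.

2.798 bits/symbol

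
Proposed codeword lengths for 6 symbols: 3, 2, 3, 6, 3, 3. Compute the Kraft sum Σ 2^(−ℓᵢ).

0.765625

With common denominator 2^6 = 64: Σ 2^(−ℓᵢ) = 8/64 + 16/64 + 8/64 + 1/64 + 8/64 + 8/64 = 49/64 = 0.765625.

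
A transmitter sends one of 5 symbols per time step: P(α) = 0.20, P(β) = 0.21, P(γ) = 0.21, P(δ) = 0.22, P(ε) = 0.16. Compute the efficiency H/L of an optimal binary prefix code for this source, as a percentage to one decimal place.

98.0%

Entropy H = −Σ p log₂ p ≈ 2.3136 bits.
Huffman merges: 4/25+1/5→9/25; 21/100+21/100→21/50; 11/50+9/25→29/50; 21/50+29/50→1. L = 59/25 ≈ 2.3600.
Efficiency = H/L = 2.3136/2.3600 = 98.0%.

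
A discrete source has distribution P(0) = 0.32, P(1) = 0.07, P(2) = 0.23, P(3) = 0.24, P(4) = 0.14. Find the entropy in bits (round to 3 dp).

2.174 bits

H = −Σ pᵢ log₂ pᵢ.
−0.32·log₂(0.32) = 0.5260
−0.07·log₂(0.07) = 0.2686
−0.23·log₂(0.23) = 0.4877
−0.24·log₂(0.24) = 0.4941
−0.14·log₂(0.14) = 0.3971
Sum ≈ 2.1735 → 2.174 bits.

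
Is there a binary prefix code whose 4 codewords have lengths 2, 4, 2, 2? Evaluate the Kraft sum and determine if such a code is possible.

With common denominator 2^4 = 16: Σ 2^(−ℓᵢ) = 4/16 + 1/16 + 4/16 + 4/16 = 13/16 = 0.8125.
Kraft's inequality requires Σ ≤ 1; here Σ = 0.8125 ≤ 1, so such a prefix code exists.

0.8125; yes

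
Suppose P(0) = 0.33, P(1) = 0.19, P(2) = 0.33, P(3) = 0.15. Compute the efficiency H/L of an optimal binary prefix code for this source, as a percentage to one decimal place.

Entropy H = −Σ p log₂ p ≈ 1.9214 bits.
Huffman merges: 3/20+19/100→17/50; 33/100+33/100→33/50; 17/50+33/50→1. L = 2 ≈ 2.0000.
Efficiency = H/L = 1.9214/2.0000 = 96.1%.

96.1%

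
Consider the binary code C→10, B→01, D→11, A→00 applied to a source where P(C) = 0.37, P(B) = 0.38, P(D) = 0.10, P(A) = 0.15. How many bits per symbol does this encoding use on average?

2 bits/symbol

L̄ = Σ pᵢ·ℓᵢ = 0.37·2 + 0.38·2 + 0.10·2 + 0.15·2 = 2 bits/symbol.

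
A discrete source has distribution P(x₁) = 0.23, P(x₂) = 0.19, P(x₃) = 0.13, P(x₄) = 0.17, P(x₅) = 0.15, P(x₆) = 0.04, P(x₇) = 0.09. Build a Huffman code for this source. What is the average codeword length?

2.71 bits/symbol

Repeatedly combine the two least-probable nodes; the expected code length is the sum of the merged weights.
merge 1/25 + 9/100 → 13/100
merge 13/100 + 13/100 → 13/50
merge 3/20 + 17/100 → 8/25
merge 19/100 + 23/100 → 21/50
merge 13/50 + 8/25 → 29/50
merge 21/50 + 29/50 → 1
L = 13/100 + 13/50 + 8/25 + 21/50 + 29/50 + 1 = 271/100 = 2.71 bits/symbol.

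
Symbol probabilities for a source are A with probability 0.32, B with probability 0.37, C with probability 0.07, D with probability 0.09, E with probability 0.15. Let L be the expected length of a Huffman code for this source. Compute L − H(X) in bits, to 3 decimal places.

Entropy H = −Σ p log₂ p ≈ 2.0485 bits.
Huffman merges: 7/100+9/100→4/25; 3/20+4/25→31/100; 31/100+8/25→63/100; 37/100+63/100→1. L = 21/10 ≈ 2.1000.
L − H = 2.1000 − 2.0485 = 0.051 bits.

0.051 bits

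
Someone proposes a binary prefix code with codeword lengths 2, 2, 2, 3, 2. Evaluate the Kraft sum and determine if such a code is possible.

1.125; no

With common denominator 2^3 = 8: Σ 2^(−ℓᵢ) = 2/8 + 2/8 + 2/8 + 1/8 + 2/8 = 9/8 = 1.125.
Kraft's inequality requires Σ ≤ 1; here Σ = 1.125 > 1, so no such prefix code exists.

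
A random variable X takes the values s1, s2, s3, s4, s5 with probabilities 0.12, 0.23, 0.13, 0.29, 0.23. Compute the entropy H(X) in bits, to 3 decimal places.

2.243 bits

H = −Σ pᵢ log₂ pᵢ.
−0.12·log₂(0.12) = 0.3671
−0.23·log₂(0.23) = 0.4877
−0.13·log₂(0.13) = 0.3826
−0.29·log₂(0.29) = 0.5179
−0.23·log₂(0.23) = 0.4877
Sum ≈ 2.2430 → 2.243 bits.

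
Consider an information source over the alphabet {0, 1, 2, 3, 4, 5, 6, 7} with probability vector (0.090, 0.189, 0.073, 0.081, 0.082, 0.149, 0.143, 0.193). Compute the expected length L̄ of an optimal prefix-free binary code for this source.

2.944 bits/symbol

Repeatedly combine the two least-probable nodes; the expected code length is the sum of the merged weights.
merge 73/1000 + 81/1000 → 77/500
merge 41/500 + 9/100 → 43/250
merge 143/1000 + 149/1000 → 73/250
merge 77/500 + 43/250 → 163/500
merge 189/1000 + 193/1000 → 191/500
merge 73/250 + 163/500 → 309/500
merge 191/500 + 309/500 → 1
L = 77/500 + 43/250 + 73/250 + 163/500 + 191/500 + 309/500 + 1 = 368/125 = 2.944 bits/symbol.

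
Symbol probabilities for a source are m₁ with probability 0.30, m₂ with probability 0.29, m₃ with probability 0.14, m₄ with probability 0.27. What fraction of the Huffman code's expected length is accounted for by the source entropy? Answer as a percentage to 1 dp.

97.3%

Entropy H = −Σ p log₂ p ≈ 1.9461 bits.
Huffman merges: 7/50+27/100→41/100; 29/100+3/10→59/100; 41/100+59/100→1. L = 2 ≈ 2.0000.
Efficiency = H/L = 1.9461/2.0000 = 97.3%.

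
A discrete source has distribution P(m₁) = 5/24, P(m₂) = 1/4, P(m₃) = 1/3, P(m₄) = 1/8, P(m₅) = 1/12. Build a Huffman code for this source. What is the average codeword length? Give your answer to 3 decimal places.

Repeatedly combine the two least-probable nodes; the expected code length is the sum of the merged weights.
merge 1/12 + 1/8 → 5/24
merge 5/24 + 5/24 → 5/12
merge 1/4 + 1/3 → 7/12
merge 5/12 + 7/12 → 1
L = 5/24 + 5/12 + 7/12 + 1 = 53/24 ≈ 2.208 bits/symbol.

2.208 bits/symbol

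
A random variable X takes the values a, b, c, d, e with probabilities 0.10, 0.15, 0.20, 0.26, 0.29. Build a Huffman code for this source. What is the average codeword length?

Repeatedly combine the two least-probable nodes; the expected code length is the sum of the merged weights.
merge 1/10 + 3/20 → 1/4
merge 1/5 + 1/4 → 9/20
merge 13/50 + 29/100 → 11/20
merge 9/20 + 11/20 → 1
L = 1/4 + 9/20 + 11/20 + 1 = 9/4 = 2.25 bits/symbol.

2.25 bits/symbol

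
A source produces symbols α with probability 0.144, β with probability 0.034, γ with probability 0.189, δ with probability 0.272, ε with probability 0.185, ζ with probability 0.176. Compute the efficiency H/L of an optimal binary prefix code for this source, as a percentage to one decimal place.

95.8%

Entropy H = −Σ p log₂ p ≈ 2.4251 bits.
Huffman merges: 17/500+18/125→89/500; 22/125+89/500→177/500; 37/200+189/1000→187/500; 34/125+177/500→313/500; 187/500+313/500→1. L = 633/250 ≈ 2.5320.
Efficiency = H/L = 2.4251/2.5320 = 95.8%.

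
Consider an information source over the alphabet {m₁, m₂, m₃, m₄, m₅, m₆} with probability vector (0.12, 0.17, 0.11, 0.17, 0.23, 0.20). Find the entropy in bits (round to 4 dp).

2.5386 bits

H = −Σ pᵢ log₂ pᵢ.
−0.12·log₂(0.12) = 0.3671
−0.17·log₂(0.17) = 0.4346
−0.11·log₂(0.11) = 0.3503
−0.17·log₂(0.17) = 0.4346
−0.23·log₂(0.23) = 0.4877
−0.20·log₂(0.20) = 0.4644
Sum ≈ 2.5386 → 2.5386 bits.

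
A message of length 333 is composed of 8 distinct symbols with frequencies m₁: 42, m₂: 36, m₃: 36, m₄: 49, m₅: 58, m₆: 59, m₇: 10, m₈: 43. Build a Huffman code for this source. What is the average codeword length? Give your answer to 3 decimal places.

2.961 bits/symbol

Probabilities are the counts divided by 333.
Repeatedly combine the two least-probable nodes; the expected code length is the sum of the merged weights.
merge 10/333 + 4/37 → 46/333
merge 4/37 + 14/111 → 26/111
merge 43/333 + 46/333 → 89/333
merge 49/333 + 58/333 → 107/333
merge 59/333 + 26/111 → 137/333
merge 89/333 + 107/333 → 196/333
merge 137/333 + 196/333 → 1
L = 46/333 + 26/111 + 89/333 + 107/333 + 137/333 + 196/333 + 1 = 986/333 ≈ 2.961 bits/symbol.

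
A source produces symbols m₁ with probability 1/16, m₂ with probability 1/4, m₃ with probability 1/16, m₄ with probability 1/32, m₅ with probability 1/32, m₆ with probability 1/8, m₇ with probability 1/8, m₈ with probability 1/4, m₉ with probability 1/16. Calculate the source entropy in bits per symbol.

2.8125 bits

Each probability is a power of 1/2, so log₂(1/p) is an integer.
H = Σ p·log₂(1/p) = 1/16·4 + 1/4·2 + 1/16·4 + 1/32·5 + 1/32·5 + 1/8·3 + 1/8·3 + 1/4·2 + 1/16·4 = 2.8125 bits.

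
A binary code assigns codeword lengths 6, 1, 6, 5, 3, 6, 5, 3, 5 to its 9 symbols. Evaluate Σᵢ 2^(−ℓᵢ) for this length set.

With common denominator 2^6 = 64: Σ 2^(−ℓᵢ) = 1/64 + 32/64 + 1/64 + 2/64 + 8/64 + 1/64 + 2/64 + 8/64 + 2/64 = 57/64 = 0.890625.

0.890625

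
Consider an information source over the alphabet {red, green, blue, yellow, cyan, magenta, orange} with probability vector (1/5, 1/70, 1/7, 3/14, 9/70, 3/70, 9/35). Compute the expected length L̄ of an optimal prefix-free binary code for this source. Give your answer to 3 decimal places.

2.571 bits/symbol

Repeatedly combine the two least-probable nodes; the expected code length is the sum of the merged weights.
merge 1/70 + 3/70 → 2/35
merge 2/35 + 9/70 → 13/70
merge 1/7 + 13/70 → 23/70
merge 1/5 + 3/14 → 29/70
merge 9/35 + 23/70 → 41/70
merge 29/70 + 41/70 → 1
L = 2/35 + 13/70 + 23/70 + 29/70 + 41/70 + 1 = 18/7 ≈ 2.571 bits/symbol.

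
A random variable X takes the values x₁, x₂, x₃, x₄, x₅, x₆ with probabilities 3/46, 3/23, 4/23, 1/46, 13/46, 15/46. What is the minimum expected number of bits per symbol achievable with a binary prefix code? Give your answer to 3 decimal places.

Repeatedly combine the two least-probable nodes; the expected code length is the sum of the merged weights.
merge 1/46 + 3/46 → 2/23
merge 2/23 + 3/23 → 5/23
merge 4/23 + 5/23 → 9/23
merge 13/46 + 15/46 → 14/23
merge 9/23 + 14/23 → 1
L = 2/23 + 5/23 + 9/23 + 14/23 + 1 = 53/23 ≈ 2.304 bits/symbol.

2.304 bits/symbol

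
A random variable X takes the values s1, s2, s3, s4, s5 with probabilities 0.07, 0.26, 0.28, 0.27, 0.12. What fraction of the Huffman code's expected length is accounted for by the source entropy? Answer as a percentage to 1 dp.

Entropy H = −Σ p log₂ p ≈ 2.1652 bits.
Huffman merges: 7/100+3/25→19/100; 19/100+13/50→9/20; 27/100+7/25→11/20; 9/20+11/20→1. L = 219/100 ≈ 2.1900.
Efficiency = H/L = 2.1652/2.1900 = 98.9%.

98.9%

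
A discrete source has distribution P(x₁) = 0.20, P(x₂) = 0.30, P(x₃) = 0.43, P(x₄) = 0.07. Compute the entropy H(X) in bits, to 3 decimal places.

H = −Σ pᵢ log₂ pᵢ.
−0.20·log₂(0.20) = 0.4644
−0.30·log₂(0.30) = 0.5211
−0.43·log₂(0.43) = 0.5236
−0.07·log₂(0.07) = 0.2686
Sum ≈ 1.7776 → 1.778 bits.

1.778 bits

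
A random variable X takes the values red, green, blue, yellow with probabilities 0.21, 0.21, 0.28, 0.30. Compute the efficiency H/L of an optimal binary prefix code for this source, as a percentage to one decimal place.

99.0%

Entropy H = −Σ p log₂ p ≈ 1.9810 bits.
Huffman merges: 21/100+21/100→21/50; 7/25+3/10→29/50; 21/50+29/50→1. L = 2 ≈ 2.0000.
Efficiency = H/L = 1.9810/2.0000 = 99.0%.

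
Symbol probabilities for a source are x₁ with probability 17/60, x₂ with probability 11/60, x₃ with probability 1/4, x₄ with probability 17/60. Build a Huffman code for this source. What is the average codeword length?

Repeatedly combine the two least-probable nodes; the expected code length is the sum of the merged weights.
merge 11/60 + 1/4 → 13/30
merge 17/60 + 17/60 → 17/30
merge 13/30 + 17/30 → 1
L = 13/30 + 17/30 + 1 = 2 bits/symbol.

2 bits/symbol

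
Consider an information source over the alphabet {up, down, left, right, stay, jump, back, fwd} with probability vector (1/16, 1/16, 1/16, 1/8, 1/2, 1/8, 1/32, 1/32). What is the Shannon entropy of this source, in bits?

2.3125 bits

Each probability is a power of 1/2, so log₂(1/p) is an integer.
H = Σ p·log₂(1/p) = 1/16·4 + 1/16·4 + 1/16·4 + 1/8·3 + 1/2·1 + 1/8·3 + 1/32·5 + 1/32·5 = 2.3125 bits.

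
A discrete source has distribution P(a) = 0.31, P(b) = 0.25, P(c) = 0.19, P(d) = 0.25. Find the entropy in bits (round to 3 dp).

1.979 bits

H = −Σ pᵢ log₂ pᵢ.
−0.31·log₂(0.31) = 0.5238
−0.25·log₂(0.25) = 0.5000
−0.19·log₂(0.19) = 0.4552
−0.25·log₂(0.25) = 0.5000
Sum ≈ 1.9790 → 1.979 bits.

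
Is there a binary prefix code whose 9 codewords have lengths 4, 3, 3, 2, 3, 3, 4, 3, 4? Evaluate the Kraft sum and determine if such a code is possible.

With common denominator 2^4 = 16: Σ 2^(−ℓᵢ) = 1/16 + 2/16 + 2/16 + 4/16 + 2/16 + 2/16 + 1/16 + 2/16 + 1/16 = 17/16 = 1.0625.
Kraft's inequality requires Σ ≤ 1; here Σ = 1.0625 > 1, so no such prefix code exists.

1.0625; no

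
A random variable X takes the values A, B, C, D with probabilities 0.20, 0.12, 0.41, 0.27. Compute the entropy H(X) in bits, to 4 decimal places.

H = −Σ pᵢ log₂ pᵢ.
−0.20·log₂(0.20) = 0.4644
−0.12·log₂(0.12) = 0.3671
−0.41·log₂(0.41) = 0.5274
−0.27·log₂(0.27) = 0.5100
Sum ≈ 1.8689 → 1.8689 bits.

1.8689 bits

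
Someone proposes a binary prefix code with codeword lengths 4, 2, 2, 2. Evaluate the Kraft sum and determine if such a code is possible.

With common denominator 2^4 = 16: Σ 2^(−ℓᵢ) = 1/16 + 4/16 + 4/16 + 4/16 = 13/16 = 0.8125.
Kraft's inequality requires Σ ≤ 1; here Σ = 0.8125 ≤ 1, so such a prefix code exists.

0.8125; yes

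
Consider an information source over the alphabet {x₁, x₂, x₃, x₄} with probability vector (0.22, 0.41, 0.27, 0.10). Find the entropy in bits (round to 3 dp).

H = −Σ pᵢ log₂ pᵢ.
−0.22·log₂(0.22) = 0.4806
−0.41·log₂(0.41) = 0.5274
−0.27·log₂(0.27) = 0.5100
−0.10·log₂(0.10) = 0.3322
Sum ≈ 1.8502 → 1.850 bits.

1.850 bits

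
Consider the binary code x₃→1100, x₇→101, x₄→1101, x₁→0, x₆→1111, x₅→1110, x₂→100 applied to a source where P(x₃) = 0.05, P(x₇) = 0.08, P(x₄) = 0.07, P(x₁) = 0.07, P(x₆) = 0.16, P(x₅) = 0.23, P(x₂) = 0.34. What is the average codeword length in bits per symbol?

L̄ = Σ pᵢ·ℓᵢ = 0.05·4 + 0.08·3 + 0.07·4 + 0.07·1 + 0.16·4 + 0.23·4 + 0.34·3 = 3.37 bits/symbol.

3.37 bits/symbol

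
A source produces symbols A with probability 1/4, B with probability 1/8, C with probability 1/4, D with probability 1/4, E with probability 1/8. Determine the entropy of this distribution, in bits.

Each probability is a power of 1/2, so log₂(1/p) is an integer.
H = Σ p·log₂(1/p) = 1/4·2 + 1/8·3 + 1/4·2 + 1/4·2 + 1/8·3 = 2.25 bits.

2.25 bits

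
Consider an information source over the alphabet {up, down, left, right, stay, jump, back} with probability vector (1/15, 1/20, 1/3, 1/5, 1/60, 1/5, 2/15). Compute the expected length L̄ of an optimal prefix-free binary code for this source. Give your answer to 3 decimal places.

2.467 bits/symbol

Repeatedly combine the two least-probable nodes; the expected code length is the sum of the merged weights.
merge 1/60 + 1/20 → 1/15
merge 1/15 + 1/15 → 2/15
merge 2/15 + 2/15 → 4/15
merge 1/5 + 1/5 → 2/5
merge 4/15 + 1/3 → 3/5
merge 2/5 + 3/5 → 1
L = 1/15 + 2/15 + 4/15 + 2/5 + 3/5 + 1 = 37/15 ≈ 2.467 bits/symbol.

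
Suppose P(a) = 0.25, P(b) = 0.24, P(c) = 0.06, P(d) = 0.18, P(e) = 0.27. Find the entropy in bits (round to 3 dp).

H = −Σ pᵢ log₂ pᵢ.
−0.25·log₂(0.25) = 0.5000
−0.24·log₂(0.24) = 0.4941
−0.06·log₂(0.06) = 0.2435
−0.18·log₂(0.18) = 0.4453
−0.27·log₂(0.27) = 0.5100
Sum ≈ 2.1930 → 2.193 bits.

2.193 bits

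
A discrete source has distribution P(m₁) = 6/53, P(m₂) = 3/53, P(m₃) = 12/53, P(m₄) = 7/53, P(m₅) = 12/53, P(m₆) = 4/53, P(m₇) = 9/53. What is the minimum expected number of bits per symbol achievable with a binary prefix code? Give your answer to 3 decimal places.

Repeatedly combine the two least-probable nodes; the expected code length is the sum of the merged weights.
merge 3/53 + 4/53 → 7/53
merge 6/53 + 7/53 → 13/53
merge 7/53 + 9/53 → 16/53
merge 12/53 + 12/53 → 24/53
merge 13/53 + 16/53 → 29/53
merge 24/53 + 29/53 → 1
L = 7/53 + 13/53 + 16/53 + 24/53 + 29/53 + 1 = 142/53 ≈ 2.679 bits/symbol.

2.679 bits/symbol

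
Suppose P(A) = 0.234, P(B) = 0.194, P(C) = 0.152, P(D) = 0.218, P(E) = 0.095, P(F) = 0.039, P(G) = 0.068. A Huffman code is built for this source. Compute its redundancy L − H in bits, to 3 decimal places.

Entropy H = −Σ p log₂ p ≈ 2.6104 bits.
Huffman merges: 39/1000+17/250→107/1000; 19/200+107/1000→101/500; 19/125+97/500→173/500; 101/500+109/500→21/50; 117/500+173/500→29/50; 21/50+29/50→1. L = 531/200 ≈ 2.6550.
L − H = 2.6550 − 2.6104 = 0.045 bits.

0.045 bits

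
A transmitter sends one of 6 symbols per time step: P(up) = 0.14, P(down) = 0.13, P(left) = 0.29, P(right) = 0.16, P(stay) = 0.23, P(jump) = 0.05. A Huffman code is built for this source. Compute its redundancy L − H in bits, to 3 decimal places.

Entropy H = −Σ p log₂ p ≈ 2.4244 bits.
Huffman merges: 1/20+13/100→9/50; 7/50+4/25→3/10; 9/50+23/100→41/100; 29/100+3/10→59/100; 41/100+59/100→1. L = 62/25 ≈ 2.4800.
L − H = 2.4800 − 2.4244 = 0.056 bits.

0.056 bits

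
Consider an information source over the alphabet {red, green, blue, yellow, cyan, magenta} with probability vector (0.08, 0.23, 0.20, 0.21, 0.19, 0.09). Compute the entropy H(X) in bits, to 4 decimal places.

H = −Σ pᵢ log₂ pᵢ.
−0.08·log₂(0.08) = 0.2915
−0.23·log₂(0.23) = 0.4877
−0.20·log₂(0.20) = 0.4644
−0.21·log₂(0.21) = 0.4728
−0.19·log₂(0.19) = 0.4552
−0.09·log₂(0.09) = 0.3127
Sum ≈ 2.4843 → 2.4843 bits.

2.4843 bits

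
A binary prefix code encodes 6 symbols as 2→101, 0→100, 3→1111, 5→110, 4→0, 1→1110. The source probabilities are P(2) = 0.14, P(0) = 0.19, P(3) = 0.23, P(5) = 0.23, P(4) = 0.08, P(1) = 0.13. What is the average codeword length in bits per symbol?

3.2 bits/symbol

L̄ = Σ pᵢ·ℓᵢ = 0.14·3 + 0.19·3 + 0.23·4 + 0.23·3 + 0.08·1 + 0.13·4 = 3.2 bits/symbol.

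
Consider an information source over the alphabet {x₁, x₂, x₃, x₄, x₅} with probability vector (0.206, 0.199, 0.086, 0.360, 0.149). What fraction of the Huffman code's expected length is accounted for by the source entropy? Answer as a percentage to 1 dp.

97.4%

Entropy H = −Σ p log₂ p ≈ 2.1773 bits.
Huffman merges: 43/500+149/1000→47/200; 199/1000+103/500→81/200; 47/200+9/25→119/200; 81/200+119/200→1. L = 447/200 ≈ 2.2350.
Efficiency = H/L = 2.1773/2.2350 = 97.4%.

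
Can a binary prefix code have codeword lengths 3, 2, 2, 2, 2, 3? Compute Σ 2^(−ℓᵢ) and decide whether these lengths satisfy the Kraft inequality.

With common denominator 2^3 = 8: Σ 2^(−ℓᵢ) = 1/8 + 2/8 + 2/8 + 2/8 + 2/8 + 1/8 = 10/8 = 1.25.
Kraft's inequality requires Σ ≤ 1; here Σ = 1.25 > 1, so no such prefix code exists.

1.25; no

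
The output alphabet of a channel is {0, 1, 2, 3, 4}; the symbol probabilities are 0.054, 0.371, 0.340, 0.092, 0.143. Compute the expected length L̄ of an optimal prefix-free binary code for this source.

Repeatedly combine the two least-probable nodes; the expected code length is the sum of the merged weights.
merge 27/500 + 23/250 → 73/500
merge 143/1000 + 73/500 → 289/1000
merge 289/1000 + 17/50 → 629/1000
merge 371/1000 + 629/1000 → 1
L = 73/500 + 289/1000 + 629/1000 + 1 = 258/125 = 2.064 bits/symbol.

2.064 bits/symbol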